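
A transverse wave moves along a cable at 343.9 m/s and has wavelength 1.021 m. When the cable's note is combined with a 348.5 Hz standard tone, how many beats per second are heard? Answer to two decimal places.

Source frequency f = v/λ = 343.9/1.021 = 336.8266 Hz.
f_beat = |336.8266 − 348.5| = 11.67 Hz.

11.67 Hz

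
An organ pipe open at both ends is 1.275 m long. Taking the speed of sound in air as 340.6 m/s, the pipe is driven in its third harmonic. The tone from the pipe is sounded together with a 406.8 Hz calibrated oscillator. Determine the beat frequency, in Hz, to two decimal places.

Open pipe: f_n = n·v/(2L) = 3·340.6/(2·1.275) = 400.7059 Hz.
f_beat = |400.7059 − 406.8| = 6.09 Hz.

6.09 Hz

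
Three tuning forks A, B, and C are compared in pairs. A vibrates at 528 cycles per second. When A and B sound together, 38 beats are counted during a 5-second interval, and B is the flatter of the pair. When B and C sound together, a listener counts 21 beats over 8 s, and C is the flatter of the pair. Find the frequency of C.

A–B: Beat frequency = 38/5 = 7.6 Hz.
B is below A, so f_B = 528 − 7.6 = 520.4 Hz.
B–C: Beat frequency = 21/8 = 2.625 Hz.
C is below B, so f_C = 520.4 − 2.625 = 517.775 Hz.

517.775 Hz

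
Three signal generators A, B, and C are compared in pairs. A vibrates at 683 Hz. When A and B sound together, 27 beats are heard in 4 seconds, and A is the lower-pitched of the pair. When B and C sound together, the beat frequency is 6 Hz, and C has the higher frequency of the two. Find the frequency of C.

695.75 Hz

A–B: Beat frequency = 27/4 = 6.75 Hz.
B is above A, so f_B = 683 + 6.75 = 689.75 Hz.
C is above B, so f_C = 689.75 + 6 = 695.75 Hz.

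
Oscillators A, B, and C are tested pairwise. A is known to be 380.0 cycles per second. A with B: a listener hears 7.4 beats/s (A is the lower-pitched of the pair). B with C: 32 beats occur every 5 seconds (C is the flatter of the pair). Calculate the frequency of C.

381 Hz

B is above A, so f_B = 380.0 + 7.4 = 387.4 Hz.
B–C: Beat frequency = 32/5 = 6.4 Hz.
C is below B, so f_C = 387.4 − 6.4 = 381 Hz.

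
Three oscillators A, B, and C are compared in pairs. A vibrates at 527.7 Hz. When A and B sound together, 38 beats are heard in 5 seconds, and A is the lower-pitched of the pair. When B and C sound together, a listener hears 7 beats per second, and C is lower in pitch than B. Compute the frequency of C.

528.3 Hz

A–B: Beat frequency = 38/5 = 7.6 Hz.
B is above A, so f_B = 527.7 + 7.6 = 535.3 Hz.
C is below B, so f_C = 535.3 − 7 = 528.3 Hz.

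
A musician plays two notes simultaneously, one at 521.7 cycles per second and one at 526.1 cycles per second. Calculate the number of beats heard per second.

4.4 Hz

Beats arise from superposition of two nearby frequencies; the beat rate is |f₁ − f₂|.
|521.7 − 526.1| = 4.4 Hz.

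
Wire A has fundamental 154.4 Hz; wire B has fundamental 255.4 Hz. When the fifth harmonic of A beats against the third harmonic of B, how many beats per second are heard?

5.8 Hz

Fifth harmonic of the first: 5·154.4 = 772.0 Hz.
Third harmonic of the second: 3·255.4 = 766.2 Hz.
f_beat = |772.0 − 766.2| = 5.8 Hz.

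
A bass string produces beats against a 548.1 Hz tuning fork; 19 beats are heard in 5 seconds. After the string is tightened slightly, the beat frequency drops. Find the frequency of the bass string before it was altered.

Beat frequency = 19/5 = 3.8 Hz.
|f − 548.1| = 3.8, so the bass string was at either 544.3 Hz or 551.9 Hz.
Increasing tension raises a string's frequency; the adjustment raises the bass string's frequency.
The beat rate fell, so the adjustment moved the bass string toward 548.1 Hz — it must have started below the reference.

544.3 Hz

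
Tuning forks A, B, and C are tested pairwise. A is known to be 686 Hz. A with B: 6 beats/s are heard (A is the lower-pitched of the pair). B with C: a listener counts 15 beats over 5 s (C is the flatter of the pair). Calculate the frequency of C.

689 Hz

B is above A, so f_B = 686 + 6 = 692 Hz.
B–C: Beat frequency = 15/5 = 3 Hz.
C is below B, so f_C = 692 − 3 = 689 Hz.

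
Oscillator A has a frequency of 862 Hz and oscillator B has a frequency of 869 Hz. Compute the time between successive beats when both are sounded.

0.143 s

f_beat = |862 − 869| = 7 Hz.
Beat period T = 1 / f_beat = 1 / 7 s.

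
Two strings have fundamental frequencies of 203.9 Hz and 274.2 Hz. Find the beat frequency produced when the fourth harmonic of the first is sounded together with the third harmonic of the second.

7.0 Hz

Fourth harmonic of the first: 4·203.9 = 815.6 Hz.
Third harmonic of the second: 3·274.2 = 822.6 Hz.
f_beat = |815.6 − 822.6| = 7.0 Hz.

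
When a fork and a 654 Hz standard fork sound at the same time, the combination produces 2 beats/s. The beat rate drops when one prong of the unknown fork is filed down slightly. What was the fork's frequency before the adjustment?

652 Hz

|f − 654| = 2, so the fork was at either 652 Hz or 656 Hz.
Filing a prong removes mass and raises the fork's frequency; the adjustment raises the fork's frequency.
The beat rate fell, so the adjustment moved the fork toward 654 Hz — it must have started below the reference.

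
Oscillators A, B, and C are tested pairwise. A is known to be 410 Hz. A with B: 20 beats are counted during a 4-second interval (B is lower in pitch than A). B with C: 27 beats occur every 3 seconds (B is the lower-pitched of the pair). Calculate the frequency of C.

414 Hz

A–B: Beat frequency = 20/4 = 5 Hz.
B is below A, so f_B = 410 − 5 = 405 Hz.
B–C: Beat frequency = 27/3 = 9 Hz.
C is above B, so f_C = 405 + 9 = 414 Hz.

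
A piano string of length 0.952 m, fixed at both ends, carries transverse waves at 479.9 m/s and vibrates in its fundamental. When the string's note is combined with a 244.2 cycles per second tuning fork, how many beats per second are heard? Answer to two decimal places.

For a string fixed at both ends, f_n = n·v/(2L) = 1·479.9/(2·0.952) = 252.0483 Hz.
f_beat = |252.0483 − 244.2| = 7.85 Hz.

7.85 Hz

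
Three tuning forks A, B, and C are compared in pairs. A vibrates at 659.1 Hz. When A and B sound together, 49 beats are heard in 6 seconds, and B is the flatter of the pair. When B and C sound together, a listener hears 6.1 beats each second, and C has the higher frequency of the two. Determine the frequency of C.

A–B: Beat frequency = 49/6 = 8.1667 Hz.
B is below A, so f_B = 659.1 − 8.1667 = 650.9333 Hz.
C is above B, so f_C = 650.9333 + 6.1 = 657.0333 Hz.

657.0333 Hz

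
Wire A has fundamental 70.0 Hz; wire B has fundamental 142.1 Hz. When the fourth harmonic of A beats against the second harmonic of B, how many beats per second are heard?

Fourth harmonic of the first: 4·70.0 = 280.0 Hz.
Second harmonic of the second: 2·142.1 = 284.2 Hz.
f_beat = |280.0 − 284.2| = 4.2 Hz.

4.2 Hz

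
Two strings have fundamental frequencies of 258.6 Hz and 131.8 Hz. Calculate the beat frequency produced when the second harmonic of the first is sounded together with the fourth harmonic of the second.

Second harmonic of the first: 2·258.6 = 517.2 Hz.
Fourth harmonic of the second: 4·131.8 = 527.2 Hz.
f_beat = |517.2 − 527.2| = 10.0 Hz.

10.0 Hz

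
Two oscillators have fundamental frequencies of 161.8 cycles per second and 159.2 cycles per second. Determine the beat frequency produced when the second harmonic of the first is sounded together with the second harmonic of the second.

5.2 Hz

Second harmonic of the first: 2·161.8 = 323.6 Hz.
Second harmonic of the second: 2·159.2 = 318.4 Hz.
f_beat = |323.6 − 318.4| = 5.2 Hz.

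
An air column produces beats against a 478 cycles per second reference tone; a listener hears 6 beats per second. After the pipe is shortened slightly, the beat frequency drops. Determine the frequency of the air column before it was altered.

472 Hz

|f − 478| = 6, so the air column was at either 472 Hz or 484 Hz.
A shorter pipe has a higher fundamental; the adjustment raises the air column's frequency.
The beat rate fell, so the adjustment moved the air column toward 478 Hz — it must have started below the reference.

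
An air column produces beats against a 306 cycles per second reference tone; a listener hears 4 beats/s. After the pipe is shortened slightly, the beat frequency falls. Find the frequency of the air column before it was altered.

|f − 306| = 4, so the air column was at either 302 Hz or 310 Hz.
A shorter pipe has a higher fundamental; the adjustment raises the air column's frequency.
The beat rate fell, so the adjustment moved the air column toward 306 Hz — it must have started below the reference.

302 Hz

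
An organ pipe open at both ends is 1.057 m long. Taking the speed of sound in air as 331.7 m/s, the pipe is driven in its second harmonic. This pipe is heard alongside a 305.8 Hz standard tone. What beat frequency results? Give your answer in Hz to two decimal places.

Open pipe: f_n = n·v/(2L) = 2·331.7/(2·1.057) = 313.8127 Hz.
f_beat = |313.8127 − 305.8| = 8.01 Hz.

8.01 Hz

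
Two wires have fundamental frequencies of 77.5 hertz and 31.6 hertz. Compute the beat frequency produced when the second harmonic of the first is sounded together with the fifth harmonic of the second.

3.0 Hz

Second harmonic of the first: 2·77.5 = 155.0 Hz.
Fifth harmonic of the second: 5·31.6 = 158.0 Hz.
f_beat = |155.0 − 158.0| = 3.0 Hz.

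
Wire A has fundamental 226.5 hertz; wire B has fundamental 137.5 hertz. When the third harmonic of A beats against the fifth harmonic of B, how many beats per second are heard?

Third harmonic of the first: 3·226.5 = 679.5 Hz.
Fifth harmonic of the second: 5·137.5 = 687.5 Hz.
f_beat = |679.5 − 687.5| = 8.0 Hz.

8.0 Hz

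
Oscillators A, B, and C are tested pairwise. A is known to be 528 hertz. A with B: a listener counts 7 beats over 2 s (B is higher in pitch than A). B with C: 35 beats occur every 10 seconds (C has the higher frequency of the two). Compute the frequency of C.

A–B: Beat frequency = 7/2 = 3.5 Hz.
B is above A, so f_B = 528 + 3.5 = 531.5 Hz.
B–C: Beat frequency = 35/10 = 3.5 Hz.
C is above B, so f_C = 531.5 + 3.5 = 535 Hz.

535 Hz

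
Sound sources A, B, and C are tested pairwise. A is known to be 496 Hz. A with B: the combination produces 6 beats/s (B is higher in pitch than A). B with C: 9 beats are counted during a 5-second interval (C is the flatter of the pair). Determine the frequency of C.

500.2 Hz

B is above A, so f_B = 496 + 6 = 502 Hz.
B–C: Beat frequency = 9/5 = 1.8 Hz.
C is below B, so f_C = 502 − 1.8 = 500.2 Hz.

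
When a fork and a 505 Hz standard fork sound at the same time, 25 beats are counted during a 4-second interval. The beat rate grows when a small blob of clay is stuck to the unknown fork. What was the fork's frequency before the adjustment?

Beat frequency = 25/4 = 6.25 Hz.
|f − 505| = 6.25, so the fork was at either 498.75 Hz or 511.25 Hz.
Adding mass to a fork lowers its frequency; the adjustment lowers the fork's frequency.
The beat rate rose, so the adjustment moved the fork further from 505 Hz — it was already below the reference.

498.75 Hz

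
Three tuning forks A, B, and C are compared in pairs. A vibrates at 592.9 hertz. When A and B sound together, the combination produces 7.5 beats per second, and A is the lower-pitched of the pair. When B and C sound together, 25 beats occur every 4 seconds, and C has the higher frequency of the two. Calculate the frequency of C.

B is above A, so f_B = 592.9 + 7.5 = 600.4 Hz.
B–C: Beat frequency = 25/4 = 6.25 Hz.
C is above B, so f_C = 600.4 + 6.25 = 606.65 Hz.

606.65 Hz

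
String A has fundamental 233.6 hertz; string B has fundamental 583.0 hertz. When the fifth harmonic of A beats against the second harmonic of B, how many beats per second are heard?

Fifth harmonic of the first: 5·233.6 = 1168.0 Hz.
Second harmonic of the second: 2·583.0 = 1166.0 Hz.
f_beat = |1168.0 − 1166.0| = 2.0 Hz.

2.0 Hz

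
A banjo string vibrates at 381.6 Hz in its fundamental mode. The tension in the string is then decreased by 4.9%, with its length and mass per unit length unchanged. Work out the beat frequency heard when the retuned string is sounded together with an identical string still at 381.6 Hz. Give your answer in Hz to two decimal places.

For a string, f ∝ √T, so the new frequency is 381.6·√0.951 = 372.1334 Hz.
f_beat = |372.1334 − 381.6| = 9.47 Hz.

9.47 Hz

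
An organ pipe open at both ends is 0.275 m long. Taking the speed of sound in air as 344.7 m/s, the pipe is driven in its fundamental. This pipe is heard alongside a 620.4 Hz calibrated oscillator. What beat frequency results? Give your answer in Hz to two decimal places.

6.33 Hz

Open pipe: f_n = n·v/(2L) = 1·344.7/(2·0.275) = 626.7273 Hz.
f_beat = |626.7273 − 620.4| = 6.33 Hz.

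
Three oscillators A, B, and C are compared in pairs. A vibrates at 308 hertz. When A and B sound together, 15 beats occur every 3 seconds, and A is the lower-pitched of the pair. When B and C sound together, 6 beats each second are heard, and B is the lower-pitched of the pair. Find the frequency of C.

A–B: Beat frequency = 15/3 = 5 Hz.
B is above A, so f_B = 308 + 5 = 313 Hz.
C is above B, so f_C = 313 + 6 = 319 Hz.

319 Hz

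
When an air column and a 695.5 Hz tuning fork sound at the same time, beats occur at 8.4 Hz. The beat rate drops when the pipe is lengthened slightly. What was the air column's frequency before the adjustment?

703.9 Hz

|f − 695.5| = 8.4, so the air column was at either 687.1 Hz or 703.9 Hz.
A longer pipe has a lower fundamental; the adjustment lowers the air column's frequency.
The beat rate fell, so the adjustment moved the air column toward 695.5 Hz — it must have started above the reference.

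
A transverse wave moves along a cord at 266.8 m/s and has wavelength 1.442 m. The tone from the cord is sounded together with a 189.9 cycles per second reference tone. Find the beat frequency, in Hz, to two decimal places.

4.88 Hz

Source frequency f = v/λ = 266.8/1.442 = 185.0208 Hz.
f_beat = |185.0208 − 189.9| = 4.88 Hz.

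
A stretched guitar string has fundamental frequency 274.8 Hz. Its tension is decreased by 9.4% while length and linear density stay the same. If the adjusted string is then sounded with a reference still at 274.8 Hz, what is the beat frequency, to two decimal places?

For a string, f ∝ √T, so the new frequency is 274.8·√0.906 = 261.5657 Hz.
f_beat = |261.5657 − 274.8| = 13.23 Hz.

13.23 Hz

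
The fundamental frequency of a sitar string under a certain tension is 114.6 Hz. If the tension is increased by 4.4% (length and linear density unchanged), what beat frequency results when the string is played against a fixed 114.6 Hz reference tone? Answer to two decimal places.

2.49 Hz

For a string, f ∝ √T, so the new frequency is 114.6·√1.044 = 117.0941 Hz.
f_beat = |117.0941 − 114.6| = 2.49 Hz.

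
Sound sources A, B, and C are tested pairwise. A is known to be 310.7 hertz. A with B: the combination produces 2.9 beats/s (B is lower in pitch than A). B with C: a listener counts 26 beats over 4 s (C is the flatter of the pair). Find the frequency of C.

301.3 Hz

B is below A, so f_B = 310.7 − 2.9 = 307.8 Hz.
B–C: Beat frequency = 26/4 = 6.5 Hz.
C is below B, so f_C = 307.8 − 6.5 = 301.3 Hz.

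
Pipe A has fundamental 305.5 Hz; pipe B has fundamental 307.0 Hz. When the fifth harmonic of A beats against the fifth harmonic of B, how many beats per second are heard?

Fifth harmonic of the first: 5·305.5 = 1527.5 Hz.
Fifth harmonic of the second: 5·307.0 = 1535.0 Hz.
f_beat = |1527.5 − 1535.0| = 7.5 Hz.

7.5 Hz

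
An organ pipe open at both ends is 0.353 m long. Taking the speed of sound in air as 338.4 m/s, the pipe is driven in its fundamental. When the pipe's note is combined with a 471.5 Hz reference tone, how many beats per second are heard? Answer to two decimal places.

Open pipe: f_n = n·v/(2L) = 1·338.4/(2·0.353) = 479.3201 Hz.
f_beat = |479.3201 − 471.5| = 7.82 Hz.

7.82 Hz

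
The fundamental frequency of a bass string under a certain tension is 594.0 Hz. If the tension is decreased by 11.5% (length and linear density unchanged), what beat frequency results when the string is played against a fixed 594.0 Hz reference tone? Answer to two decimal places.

35.20 Hz

For a string, f ∝ √T, so the new frequency is 594.0·√0.885 = 558.8022 Hz.
f_beat = |558.8022 − 594.0| = 35.20 Hz.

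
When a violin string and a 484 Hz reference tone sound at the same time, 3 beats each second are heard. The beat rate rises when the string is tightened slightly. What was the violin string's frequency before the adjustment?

|f − 484| = 3, so the violin string was at either 481 Hz or 487 Hz.
Increasing tension raises a string's frequency; the adjustment raises the violin string's frequency.
The beat rate rose, so the adjustment moved the violin string further from 484 Hz — it was already above the reference.

487 Hz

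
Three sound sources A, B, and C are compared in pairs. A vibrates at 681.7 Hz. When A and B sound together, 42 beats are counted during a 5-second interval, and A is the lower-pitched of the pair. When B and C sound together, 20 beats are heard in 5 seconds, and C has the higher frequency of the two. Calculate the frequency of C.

694.1 Hz

A–B: Beat frequency = 42/5 = 8.4 Hz.
B is above A, so f_B = 681.7 + 8.4 = 690.1 Hz.
B–C: Beat frequency = 20/5 = 4 Hz.
C is above B, so f_C = 690.1 + 4 = 694.1 Hz.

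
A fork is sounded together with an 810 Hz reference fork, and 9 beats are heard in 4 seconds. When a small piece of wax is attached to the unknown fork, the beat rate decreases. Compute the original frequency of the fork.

812.25 Hz

Beat frequency = 9/4 = 2.25 Hz.
|f − 810| = 2.25, so the fork was at either 807.75 Hz or 812.25 Hz.
Loading a fork with wax lowers its frequency; the adjustment lowers the fork's frequency.
The beat rate fell, so the adjustment moved the fork toward 810 Hz — it must have started above the reference.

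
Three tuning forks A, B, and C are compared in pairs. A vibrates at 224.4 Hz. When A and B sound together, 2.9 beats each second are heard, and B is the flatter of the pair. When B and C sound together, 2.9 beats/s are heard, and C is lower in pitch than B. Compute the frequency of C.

218.6 Hz

B is below A, so f_B = 224.4 − 2.9 = 221.5 Hz.
C is below B, so f_C = 221.5 − 2.9 = 218.6 Hz.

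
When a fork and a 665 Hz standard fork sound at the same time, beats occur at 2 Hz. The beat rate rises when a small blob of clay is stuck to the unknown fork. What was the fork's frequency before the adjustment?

|f − 665| = 2, so the fork was at either 663 Hz or 667 Hz.
Adding mass to a fork lowers its frequency; the adjustment lowers the fork's frequency.
The beat rate rose, so the adjustment moved the fork further from 665 Hz — it was already below the reference.

663 Hz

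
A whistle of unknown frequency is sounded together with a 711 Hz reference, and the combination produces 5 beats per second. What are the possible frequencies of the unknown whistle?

706 Hz or 716 Hz

|f − 711| = 5, so f = 711 ± 5.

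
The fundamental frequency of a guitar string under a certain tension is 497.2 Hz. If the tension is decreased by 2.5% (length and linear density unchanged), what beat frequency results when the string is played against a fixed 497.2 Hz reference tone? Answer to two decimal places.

For a string, f ∝ √T, so the new frequency is 497.2·√0.975 = 490.9457 Hz.
f_beat = |490.9457 − 497.2| = 6.25 Hz.

6.25 Hz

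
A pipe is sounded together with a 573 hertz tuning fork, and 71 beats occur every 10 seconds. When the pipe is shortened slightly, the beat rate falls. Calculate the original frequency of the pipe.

565.9 Hz

Beat frequency = 71/10 = 7.1 Hz.
|f − 573| = 7.1, so the pipe was at either 565.9 Hz or 580.1 Hz.
A shorter pipe has a higher fundamental; the adjustment raises the pipe's frequency.
The beat rate fell, so the adjustment moved the pipe toward 573 Hz — it must have started below the reference.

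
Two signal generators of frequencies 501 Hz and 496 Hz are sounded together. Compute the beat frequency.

f_beat = |f₁ − f₂|.
|501 − 496| = 5 Hz.

5 Hz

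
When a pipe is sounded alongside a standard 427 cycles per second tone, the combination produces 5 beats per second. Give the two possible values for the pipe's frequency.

422 Hz or 432 Hz

|f − 427| = 5, so f = 427 ± 5.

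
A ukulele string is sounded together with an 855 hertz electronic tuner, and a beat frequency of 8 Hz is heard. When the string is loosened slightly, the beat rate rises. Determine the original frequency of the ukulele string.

|f − 855| = 8, so the ukulele string was at either 847 Hz or 863 Hz.
Reducing tension lowers a string's frequency; the adjustment lowers the ukulele string's frequency.
The beat rate rose, so the adjustment moved the ukulele string further from 855 Hz — it was already below the reference.

847 Hz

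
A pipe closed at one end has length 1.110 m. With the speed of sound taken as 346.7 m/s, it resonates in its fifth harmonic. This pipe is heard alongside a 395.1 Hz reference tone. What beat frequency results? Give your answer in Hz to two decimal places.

Closed pipe (odd harmonics): f_n = n·v/(4L) = 5·346.7/(4·1.110) = 390.4279 Hz.
f_beat = |390.4279 − 395.1| = 4.67 Hz.

4.67 Hz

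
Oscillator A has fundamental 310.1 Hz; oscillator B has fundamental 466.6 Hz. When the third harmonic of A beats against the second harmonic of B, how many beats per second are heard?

Third harmonic of the first: 3·310.1 = 930.3 Hz.
Second harmonic of the second: 2·466.6 = 933.2 Hz.
f_beat = |930.3 − 933.2| = 2.9 Hz.

2.9 Hz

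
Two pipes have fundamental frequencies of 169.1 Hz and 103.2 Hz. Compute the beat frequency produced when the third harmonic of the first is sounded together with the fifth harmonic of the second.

Third harmonic of the first: 3·169.1 = 507.3 Hz.
Fifth harmonic of the second: 5·103.2 = 516.0 Hz.
f_beat = |507.3 − 516.0| = 8.7 Hz.

8.7 Hz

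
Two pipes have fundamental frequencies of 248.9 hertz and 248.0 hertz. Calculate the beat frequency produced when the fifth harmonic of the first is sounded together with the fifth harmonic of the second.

4.5 Hz

Fifth harmonic of the first: 5·248.9 = 1244.5 Hz.
Fifth harmonic of the second: 5·248.0 = 1240.0 Hz.
f_beat = |1244.5 − 1240.0| = 4.5 Hz.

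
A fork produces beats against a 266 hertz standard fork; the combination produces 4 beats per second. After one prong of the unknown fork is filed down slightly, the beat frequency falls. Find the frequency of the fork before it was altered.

262 Hz

|f − 266| = 4, so the fork was at either 262 Hz or 270 Hz.
Filing a prong removes mass and raises the fork's frequency; the adjustment raises the fork's frequency.
The beat rate fell, so the adjustment moved the fork toward 266 Hz — it must have started below the reference.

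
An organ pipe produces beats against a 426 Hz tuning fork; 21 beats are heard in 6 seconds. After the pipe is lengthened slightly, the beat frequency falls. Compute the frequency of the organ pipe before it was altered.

429.5 Hz

Beat frequency = 21/6 = 3.5 Hz.
|f − 426| = 3.5, so the organ pipe was at either 422.5 Hz or 429.5 Hz.
A longer pipe has a lower fundamental; the adjustment lowers the organ pipe's frequency.
The beat rate fell, so the adjustment moved the organ pipe toward 426 Hz — it must have started above the reference.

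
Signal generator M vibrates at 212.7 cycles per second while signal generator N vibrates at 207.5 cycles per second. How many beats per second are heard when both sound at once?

The beat frequency equals the magnitude of the frequency difference.
|212.7 − 207.5| = 5.2 Hz.

5.2 Hz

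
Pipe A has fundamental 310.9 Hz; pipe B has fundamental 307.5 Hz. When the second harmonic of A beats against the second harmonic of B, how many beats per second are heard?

6.8 Hz

Second harmonic of the first: 2·310.9 = 621.8 Hz.
Second harmonic of the second: 2·307.5 = 615.0 Hz.
f_beat = |621.8 − 615.0| = 6.8 Hz.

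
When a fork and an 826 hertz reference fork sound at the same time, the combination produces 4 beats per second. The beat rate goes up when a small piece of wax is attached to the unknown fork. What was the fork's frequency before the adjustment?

822 Hz

|f − 826| = 4, so the fork was at either 822 Hz or 830 Hz.
Loading a fork with wax lowers its frequency; the adjustment lowers the fork's frequency.
The beat rate rose, so the adjustment moved the fork further from 826 Hz — it was already below the reference.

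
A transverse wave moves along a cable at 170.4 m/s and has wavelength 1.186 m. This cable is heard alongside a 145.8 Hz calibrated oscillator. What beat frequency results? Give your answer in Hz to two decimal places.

Source frequency f = v/λ = 170.4/1.186 = 143.6762 Hz.
f_beat = |143.6762 − 145.8| = 2.12 Hz.

2.12 Hz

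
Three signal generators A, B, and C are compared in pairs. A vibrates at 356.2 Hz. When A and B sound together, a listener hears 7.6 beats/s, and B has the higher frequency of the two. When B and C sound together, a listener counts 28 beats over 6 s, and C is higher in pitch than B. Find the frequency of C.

B is above A, so f_B = 356.2 + 7.6 = 363.8 Hz.
B–C: Beat frequency = 28/6 = 4.6667 Hz.
C is above B, so f_C = 363.8 + 4.6667 = 368.4667 Hz.

368.4667 Hz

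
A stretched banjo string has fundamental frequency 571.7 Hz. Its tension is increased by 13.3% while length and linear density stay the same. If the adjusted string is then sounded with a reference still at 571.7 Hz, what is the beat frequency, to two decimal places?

For a string, f ∝ √T, so the new frequency is 571.7·√1.133 = 608.5316 Hz.
f_beat = |608.5316 − 571.7| = 36.83 Hz.

36.83 Hz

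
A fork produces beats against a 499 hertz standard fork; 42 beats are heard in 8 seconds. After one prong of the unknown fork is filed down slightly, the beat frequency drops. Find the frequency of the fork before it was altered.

493.75 Hz

Beat frequency = 42/8 = 5.25 Hz.
|f − 499| = 5.25, so the fork was at either 493.75 Hz or 504.25 Hz.
Filing a prong removes mass and raises the fork's frequency; the adjustment raises the fork's frequency.
The beat rate fell, so the adjustment moved the fork toward 499 Hz — it must have started below the reference.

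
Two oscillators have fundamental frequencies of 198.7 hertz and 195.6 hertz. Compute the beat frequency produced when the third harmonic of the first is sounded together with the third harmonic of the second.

9.3 Hz

Third harmonic of the first: 3·198.7 = 596.1 Hz.
Third harmonic of the second: 3·195.6 = 586.8 Hz.
f_beat = |596.1 − 586.8| = 9.3 Hz.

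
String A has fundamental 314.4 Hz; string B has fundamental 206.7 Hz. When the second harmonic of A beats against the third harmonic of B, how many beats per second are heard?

Second harmonic of the first: 2·314.4 = 628.8 Hz.
Third harmonic of the second: 3·206.7 = 620.1 Hz.
f_beat = |628.8 − 620.1| = 8.7 Hz.

8.7 Hz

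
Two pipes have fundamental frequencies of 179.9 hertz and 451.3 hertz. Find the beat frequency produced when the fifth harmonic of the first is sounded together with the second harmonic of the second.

Fifth harmonic of the first: 5·179.9 = 899.5 Hz.
Second harmonic of the second: 2·451.3 = 902.6 Hz.
f_beat = |899.5 − 902.6| = 3.1 Hz.

3.1 Hz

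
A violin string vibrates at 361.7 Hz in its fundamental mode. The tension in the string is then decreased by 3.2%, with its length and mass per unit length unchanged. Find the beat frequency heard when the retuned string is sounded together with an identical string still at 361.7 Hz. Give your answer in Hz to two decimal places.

5.83 Hz

For a string, f ∝ √T, so the new frequency is 361.7·√0.968 = 355.8657 Hz.
f_beat = |355.8657 − 361.7| = 5.83 Hz.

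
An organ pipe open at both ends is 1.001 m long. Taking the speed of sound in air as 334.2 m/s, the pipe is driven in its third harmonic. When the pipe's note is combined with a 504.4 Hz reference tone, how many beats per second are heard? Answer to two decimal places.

Open pipe: f_n = n·v/(2L) = 3·334.2/(2·1.001) = 500.7992 Hz.
f_beat = |500.7992 − 504.4| = 3.60 Hz.

3.60 Hz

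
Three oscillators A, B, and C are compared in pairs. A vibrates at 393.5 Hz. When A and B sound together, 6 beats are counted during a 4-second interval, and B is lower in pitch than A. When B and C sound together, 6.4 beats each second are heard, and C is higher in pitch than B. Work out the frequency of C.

398.4 Hz

A–B: Beat frequency = 6/4 = 1.5 Hz.
B is below A, so f_B = 393.5 − 1.5 = 392 Hz.
C is above B, so f_C = 392 + 6.4 = 398.4 Hz.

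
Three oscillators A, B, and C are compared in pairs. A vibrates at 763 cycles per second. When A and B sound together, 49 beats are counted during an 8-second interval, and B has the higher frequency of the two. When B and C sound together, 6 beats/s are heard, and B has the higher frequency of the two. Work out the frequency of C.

763.125 Hz

A–B: Beat frequency = 49/8 = 6.125 Hz.
B is above A, so f_B = 763 + 6.125 = 769.125 Hz.
C is below B, so f_C = 769.125 − 6 = 763.125 Hz.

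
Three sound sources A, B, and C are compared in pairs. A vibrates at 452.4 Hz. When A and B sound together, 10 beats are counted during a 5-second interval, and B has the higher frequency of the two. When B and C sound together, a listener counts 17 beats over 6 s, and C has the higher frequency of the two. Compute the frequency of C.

A–B: Beat frequency = 10/5 = 2 Hz.
B is above A, so f_B = 452.4 + 2 = 454.4 Hz.
B–C: Beat frequency = 17/6 = 2.8333 Hz.
C is above B, so f_C = 454.4 + 2.8333 = 457.2333 Hz.

457.2333 Hz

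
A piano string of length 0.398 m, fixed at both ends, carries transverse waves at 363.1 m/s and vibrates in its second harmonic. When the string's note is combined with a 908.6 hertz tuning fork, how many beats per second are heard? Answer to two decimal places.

For a string fixed at both ends, f_n = n·v/(2L) = 2·363.1/(2·0.398) = 912.3116 Hz.
f_beat = |912.3116 − 908.6| = 3.71 Hz.

3.71 Hz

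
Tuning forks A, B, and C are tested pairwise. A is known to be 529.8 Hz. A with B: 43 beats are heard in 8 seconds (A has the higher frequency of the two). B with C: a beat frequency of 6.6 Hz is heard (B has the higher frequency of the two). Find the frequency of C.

517.825 Hz

A–B: Beat frequency = 43/8 = 5.375 Hz.
B is below A, so f_B = 529.8 − 5.375 = 524.425 Hz.
C is below B, so f_C = 524.425 − 6.6 = 517.825 Hz.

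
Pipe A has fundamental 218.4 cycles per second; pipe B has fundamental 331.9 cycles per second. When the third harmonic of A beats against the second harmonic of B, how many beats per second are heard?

Third harmonic of the first: 3·218.4 = 655.2 Hz.
Second harmonic of the second: 2·331.9 = 663.8 Hz.
f_beat = |655.2 − 663.8| = 8.6 Hz.

8.6 Hz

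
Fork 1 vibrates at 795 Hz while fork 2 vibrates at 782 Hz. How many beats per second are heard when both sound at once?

13 Hz

Beats arise from superposition of two nearby frequencies; the beat rate is |f₁ − f₂|.
|795 − 782| = 13 Hz.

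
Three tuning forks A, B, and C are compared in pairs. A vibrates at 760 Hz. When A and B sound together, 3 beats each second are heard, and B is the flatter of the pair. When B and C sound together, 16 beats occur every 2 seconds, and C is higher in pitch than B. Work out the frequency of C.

765 Hz

B is below A, so f_B = 760 − 3 = 757 Hz.
B–C: Beat frequency = 16/2 = 8 Hz.
C is above B, so f_C = 757 + 8 = 765 Hz.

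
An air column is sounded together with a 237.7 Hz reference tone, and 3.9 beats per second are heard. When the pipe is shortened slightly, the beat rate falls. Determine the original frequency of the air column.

|f − 237.7| = 3.9, so the air column was at either 233.8 Hz or 241.6 Hz.
A shorter pipe has a higher fundamental; the adjustment raises the air column's frequency.
The beat rate fell, so the adjustment moved the air column toward 237.7 Hz — it must have started below the reference.

233.8 Hz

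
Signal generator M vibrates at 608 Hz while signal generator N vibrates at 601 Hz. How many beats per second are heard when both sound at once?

f_beat = |f₁ − f₂|.
|608 − 601| = 7 Hz.

7 Hz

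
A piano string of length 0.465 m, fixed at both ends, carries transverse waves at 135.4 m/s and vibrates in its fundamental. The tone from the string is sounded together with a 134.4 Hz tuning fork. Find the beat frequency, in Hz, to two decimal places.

11.19 Hz

For a string fixed at both ends, f_n = n·v/(2L) = 1·135.4/(2·0.465) = 145.5914 Hz.
f_beat = |145.5914 − 134.4| = 11.19 Hz.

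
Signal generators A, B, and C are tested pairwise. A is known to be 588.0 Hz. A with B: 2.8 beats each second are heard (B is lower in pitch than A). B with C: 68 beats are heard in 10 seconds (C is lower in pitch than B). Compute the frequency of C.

578.4 Hz

B is below A, so f_B = 588.0 − 2.8 = 585.2 Hz.
B–C: Beat frequency = 68/10 = 6.8 Hz.
C is below B, so f_C = 585.2 − 6.8 = 578.4 Hz.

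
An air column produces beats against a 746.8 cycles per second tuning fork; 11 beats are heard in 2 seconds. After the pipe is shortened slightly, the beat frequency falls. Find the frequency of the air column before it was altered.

741.3 Hz

Beat frequency = 11/2 = 5.5 Hz.
|f − 746.8| = 5.5, so the air column was at either 741.3 Hz or 752.3 Hz.
A shorter pipe has a higher fundamental; the adjustment raises the air column's frequency.
The beat rate fell, so the adjustment moved the air column toward 746.8 Hz — it must have started below the reference.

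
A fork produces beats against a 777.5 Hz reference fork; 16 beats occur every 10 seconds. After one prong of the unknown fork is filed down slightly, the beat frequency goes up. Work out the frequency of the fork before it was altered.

Beat frequency = 16/10 = 1.6 Hz.
|f − 777.5| = 1.6, so the fork was at either 775.9 Hz or 779.1 Hz.
Filing a prong removes mass and raises the fork's frequency; the adjustment raises the fork's frequency.
The beat rate rose, so the adjustment moved the fork further from 777.5 Hz — it was already above the reference.

779.1 Hz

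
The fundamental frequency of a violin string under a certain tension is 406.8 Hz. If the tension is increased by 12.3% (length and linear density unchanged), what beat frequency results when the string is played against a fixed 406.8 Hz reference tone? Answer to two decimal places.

For a string, f ∝ √T, so the new frequency is 406.8·√1.123 = 431.0929 Hz.
f_beat = |431.0929 − 406.8| = 24.29 Hz.

24.29 Hz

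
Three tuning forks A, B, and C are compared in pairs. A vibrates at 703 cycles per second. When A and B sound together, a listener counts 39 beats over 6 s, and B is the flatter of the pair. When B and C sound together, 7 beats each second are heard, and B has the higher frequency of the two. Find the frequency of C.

689.5 Hz

A–B: Beat frequency = 39/6 = 6.5 Hz.
B is below A, so f_B = 703 − 6.5 = 696.5 Hz.
C is below B, so f_C = 696.5 − 7 = 689.5 Hz.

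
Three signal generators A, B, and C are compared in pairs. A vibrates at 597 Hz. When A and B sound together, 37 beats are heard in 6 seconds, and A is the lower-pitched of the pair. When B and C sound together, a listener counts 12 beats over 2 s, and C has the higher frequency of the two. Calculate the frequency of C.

609.1667 Hz

A–B: Beat frequency = 37/6 = 6.1667 Hz.
B is above A, so f_B = 597 + 6.1667 = 603.1667 Hz.
B–C: Beat frequency = 12/2 = 6 Hz.
C is above B, so f_C = 603.1667 + 6 = 609.1667 Hz.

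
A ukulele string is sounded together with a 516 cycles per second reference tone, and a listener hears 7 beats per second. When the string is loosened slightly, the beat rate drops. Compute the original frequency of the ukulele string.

|f − 516| = 7, so the ukulele string was at either 509 Hz or 523 Hz.
Reducing tension lowers a string's frequency; the adjustment lowers the ukulele string's frequency.
The beat rate fell, so the adjustment moved the ukulele string toward 516 Hz — it must have started above the reference.

523 Hz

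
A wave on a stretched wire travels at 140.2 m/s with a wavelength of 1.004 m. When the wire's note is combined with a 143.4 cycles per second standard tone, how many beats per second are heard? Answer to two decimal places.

Source frequency f = v/λ = 140.2/1.004 = 139.6414 Hz.
f_beat = |139.6414 − 143.4| = 3.76 Hz.

3.76 Hz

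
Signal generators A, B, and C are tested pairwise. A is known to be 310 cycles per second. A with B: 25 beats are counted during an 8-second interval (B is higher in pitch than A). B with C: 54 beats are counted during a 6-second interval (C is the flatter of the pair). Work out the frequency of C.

304.125 Hz

A–B: Beat frequency = 25/8 = 3.125 Hz.
B is above A, so f_B = 310 + 3.125 = 313.125 Hz.
B–C: Beat frequency = 54/6 = 9 Hz.
C is below B, so f_C = 313.125 − 9 = 304.125 Hz.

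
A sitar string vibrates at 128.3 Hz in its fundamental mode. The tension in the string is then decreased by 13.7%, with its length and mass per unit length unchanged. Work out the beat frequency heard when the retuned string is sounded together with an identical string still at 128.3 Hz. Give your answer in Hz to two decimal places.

For a string, f ∝ √T, so the new frequency is 128.3·√0.863 = 119.1879 Hz.
f_beat = |119.1879 − 128.3| = 9.11 Hz.

9.11 Hz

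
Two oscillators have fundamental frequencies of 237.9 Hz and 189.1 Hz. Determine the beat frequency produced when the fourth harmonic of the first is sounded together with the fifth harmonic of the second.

Fourth harmonic of the first: 4·237.9 = 951.6 Hz.
Fifth harmonic of the second: 5·189.1 = 945.5 Hz.
f_beat = |951.6 − 945.5| = 6.1 Hz.

6.1 Hz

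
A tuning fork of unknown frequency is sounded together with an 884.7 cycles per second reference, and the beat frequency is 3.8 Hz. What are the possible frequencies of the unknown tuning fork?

|f − 884.7| = 3.8, so f = 884.7 ± 3.8.

880.9 Hz or 888.5 Hz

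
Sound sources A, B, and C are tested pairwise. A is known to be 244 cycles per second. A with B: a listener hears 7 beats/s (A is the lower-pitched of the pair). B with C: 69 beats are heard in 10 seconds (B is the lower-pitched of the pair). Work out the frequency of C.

B is above A, so f_B = 244 + 7 = 251 Hz.
B–C: Beat frequency = 69/10 = 6.9 Hz.
C is above B, so f_C = 251 + 6.9 = 257.9 Hz.

257.9 Hz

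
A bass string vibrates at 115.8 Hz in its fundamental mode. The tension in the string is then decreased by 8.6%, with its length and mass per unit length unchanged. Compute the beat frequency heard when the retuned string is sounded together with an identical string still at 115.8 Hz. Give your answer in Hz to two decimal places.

For a string, f ∝ √T, so the new frequency is 115.8·√0.914 = 110.7087 Hz.
f_beat = |110.7087 − 115.8| = 5.09 Hz.

5.09 Hz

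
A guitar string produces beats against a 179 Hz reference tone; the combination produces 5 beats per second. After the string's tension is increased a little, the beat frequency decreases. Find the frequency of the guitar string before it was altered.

174 Hz

|f − 179| = 5, so the guitar string was at either 174 Hz or 184 Hz.
Higher tension means higher frequency; the adjustment raises the guitar string's frequency.
The beat rate fell, so the adjustment moved the guitar string toward 179 Hz — it must have started below the reference.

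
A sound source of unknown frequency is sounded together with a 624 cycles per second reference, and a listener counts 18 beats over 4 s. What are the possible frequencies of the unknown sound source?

619.5 Hz or 628.5 Hz

Beat frequency = 18/4 = 4.5 Hz.
|f − 624| = 4.5, so f = 624 ± 4.5.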